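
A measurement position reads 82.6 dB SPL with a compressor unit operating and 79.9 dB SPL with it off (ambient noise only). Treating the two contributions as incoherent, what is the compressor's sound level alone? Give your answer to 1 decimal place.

79.3 dB SPL

Background correction is a power subtraction:
L_src = 10·log₁₀(10^(82.6/10) − 10^(79.9/10)) = 10·log₁₀(84250000) = 79.3 dB SPL.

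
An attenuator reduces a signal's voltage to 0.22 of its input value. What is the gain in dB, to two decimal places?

-13.15 dB

Voltage ratio → dB uses the 20·log₁₀ form:
20·log₁₀(0.22) = -13.15 dB.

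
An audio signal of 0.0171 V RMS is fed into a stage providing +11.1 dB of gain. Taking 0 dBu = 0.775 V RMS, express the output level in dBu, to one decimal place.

-22.0 dBu

Input level: 20·log₁₀(0.0171/0.775) = -33.13 dBu.
Output: -33.13 + 11.1 = -22.0 dBu.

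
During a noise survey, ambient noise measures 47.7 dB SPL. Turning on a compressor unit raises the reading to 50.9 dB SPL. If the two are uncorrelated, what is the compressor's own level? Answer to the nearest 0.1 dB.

48.1 dB SPL

Background correction is a power subtraction:
L_src = 10·log₁₀(10^(50.9/10) − 10^(47.7/10)) = 10·log₁₀(64140) = 48.1 dB SPL.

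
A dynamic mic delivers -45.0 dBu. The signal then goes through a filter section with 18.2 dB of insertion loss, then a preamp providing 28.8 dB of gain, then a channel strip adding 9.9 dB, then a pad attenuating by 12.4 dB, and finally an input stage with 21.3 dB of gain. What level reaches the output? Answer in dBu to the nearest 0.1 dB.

Gain stages sum in dB:
-45.0 − 18.2 + 28.8 + 9.9 − 12.4 + 21.3 = -15.6 dBu.

-15.6 dBu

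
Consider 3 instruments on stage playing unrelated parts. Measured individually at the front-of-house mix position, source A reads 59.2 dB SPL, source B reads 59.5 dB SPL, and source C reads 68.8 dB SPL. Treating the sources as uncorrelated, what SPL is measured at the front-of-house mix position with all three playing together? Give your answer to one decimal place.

Incoherent sources sum as intensities:
L_total = 10·log₁₀(10^(59.2/10) + 10^(59.5/10) + 10^(68.8/10)) = 10·log₁₀(9309000) = 69.7 dB SPL.

69.7 dB SPL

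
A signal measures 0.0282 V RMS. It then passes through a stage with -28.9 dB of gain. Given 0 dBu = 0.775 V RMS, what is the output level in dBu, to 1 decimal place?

-57.7 dBu

Input level: 20·log₁₀(0.0282/0.775) = -28.78 dBu.
Output: -28.78 − 28.9 = -57.7 dBu.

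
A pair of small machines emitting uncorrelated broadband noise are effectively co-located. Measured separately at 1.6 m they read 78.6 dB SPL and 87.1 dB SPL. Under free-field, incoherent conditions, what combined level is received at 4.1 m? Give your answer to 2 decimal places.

79.50 dB SPL

Combined at 1.6 m: 10·log₁₀(10^(78.6/10)+10^(87.1/10)) = 87.674 dB SPL.
Then apply −20·log₁₀(4.1/1.6) = -8.173 dB → 79.50 dB SPL.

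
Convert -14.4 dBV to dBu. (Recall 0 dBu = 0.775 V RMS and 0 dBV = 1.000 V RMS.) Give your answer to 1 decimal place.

The offset between the scales is 20·log₁₀(0.775/1.000) = −2.214 dB.
So dBu = -14.4 + 2.214 = -12.2 dBu.

-12.2 dBu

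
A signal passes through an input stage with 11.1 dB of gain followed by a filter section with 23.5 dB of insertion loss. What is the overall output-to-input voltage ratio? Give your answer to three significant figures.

Net gain = 11.1 + (−23.5) = -12.4 dB.
Voltage ratio = 10^(-12.4/20) = 0.240.

0.240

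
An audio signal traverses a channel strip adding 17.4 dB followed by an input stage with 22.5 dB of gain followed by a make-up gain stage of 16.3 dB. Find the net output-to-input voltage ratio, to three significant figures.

646

Net gain = 17.4 + 22.5 + 16.3 = 56.2 dB.
Voltage ratio = 10^(56.2/20) = 646.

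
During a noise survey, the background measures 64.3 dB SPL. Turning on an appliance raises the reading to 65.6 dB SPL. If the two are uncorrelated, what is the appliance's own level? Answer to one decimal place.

59.7 dB SPL

Background correction is a power subtraction:
L_src = 10·log₁₀(10^(65.6/10) − 10^(64.3/10)) = 10·log₁₀(939200) = 59.7 dB SPL.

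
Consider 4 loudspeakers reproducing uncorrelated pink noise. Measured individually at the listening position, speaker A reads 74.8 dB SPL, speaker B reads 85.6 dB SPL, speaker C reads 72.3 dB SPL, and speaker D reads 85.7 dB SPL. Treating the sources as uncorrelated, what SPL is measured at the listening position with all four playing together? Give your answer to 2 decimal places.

Incoherent sources sum as intensities:
L_total = 10·log₁₀(10^(74.8/10) + 10^(85.6/10) + 10^(72.3/10) + 10^(85.7/10)) = 10·log₁₀(781800000) = 88.93 dB SPL.

88.93 dB SPL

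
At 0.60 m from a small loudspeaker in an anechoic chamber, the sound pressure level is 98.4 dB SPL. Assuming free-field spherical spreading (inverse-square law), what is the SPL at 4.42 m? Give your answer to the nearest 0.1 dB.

For a point source in a free field, ΔL = −20·log₁₀(d₂/d₁).
ΔL = −20·log₁₀(4.42/0.60) = -17.35 dB, so L₂ = 98.4 + (-17.35) = 81.1 dB SPL.

81.1 dB SPL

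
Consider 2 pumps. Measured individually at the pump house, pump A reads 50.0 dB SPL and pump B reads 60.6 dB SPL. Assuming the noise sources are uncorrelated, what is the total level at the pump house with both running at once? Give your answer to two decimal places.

60.96 dB SPL

Uncorrelated sources add in intensity (power), not in dB.
L_total = 10·log₁₀(10^(50.0/10) + 10^(60.6/10)) = 10·log₁₀(1248000) = 60.96 dB SPL.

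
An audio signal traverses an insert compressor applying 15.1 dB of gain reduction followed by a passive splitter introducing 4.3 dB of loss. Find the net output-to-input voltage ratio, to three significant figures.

Net gain = (−15.1) + (−4.3) = -19.4 dB.
Voltage ratio = 10^(-19.4/20) = 0.107.

0.107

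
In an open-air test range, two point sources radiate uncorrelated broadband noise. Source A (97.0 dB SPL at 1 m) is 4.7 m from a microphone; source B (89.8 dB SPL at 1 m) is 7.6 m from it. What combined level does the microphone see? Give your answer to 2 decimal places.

At the listener: L_A = 97.0 − 20·log₁₀(4.7) = 83.558 dB; L_B = 89.8 − 20·log₁₀(7.6) = 72.184 dB.
Combined: 10·log₁₀(10^(83.558/10)+10^(72.184/10)) = 83.86 dB SPL.

83.86 dB SPL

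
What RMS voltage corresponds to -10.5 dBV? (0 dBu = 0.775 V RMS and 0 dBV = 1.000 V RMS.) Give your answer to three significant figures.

0.299 V

V = 1.000 V × 10^(-10.5/20).
= 1.000 × 0.2985 = 0.299 V.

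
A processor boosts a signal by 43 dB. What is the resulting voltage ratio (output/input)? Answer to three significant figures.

Voltage ratio = 10^(dB/20).
10^(43/20) = 10^(2.150) = 141.

141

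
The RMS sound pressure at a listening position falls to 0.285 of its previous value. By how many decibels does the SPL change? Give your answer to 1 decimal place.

SPL change from a pressure ratio uses the 20·log₁₀ form:
20·log₁₀(0.285) = -10.9 dB.

-10.9 dB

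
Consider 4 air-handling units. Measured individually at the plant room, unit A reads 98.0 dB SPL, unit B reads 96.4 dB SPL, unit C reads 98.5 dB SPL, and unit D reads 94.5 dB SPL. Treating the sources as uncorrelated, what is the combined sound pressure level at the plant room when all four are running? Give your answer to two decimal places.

Add the sources as powers (linear), then convert back to dB:
L_total = 10·log₁₀(10^(98.0/10) + 10^(96.4/10) + 10^(98.5/10) + 10^(94.5/10)) = 10·log₁₀(20573000000) = 103.13 dB SPL.

103.13 dB SPL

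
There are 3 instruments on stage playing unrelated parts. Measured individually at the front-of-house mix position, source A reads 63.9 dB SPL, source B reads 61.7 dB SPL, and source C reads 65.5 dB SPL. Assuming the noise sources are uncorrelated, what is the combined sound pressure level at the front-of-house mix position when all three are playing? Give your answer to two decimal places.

68.74 dB SPL

Add the sources as powers (linear), then convert back to dB:
L_total = 10·log₁₀(10^(63.9/10) + 10^(61.7/10) + 10^(65.5/10)) = 10·log₁₀(7482000) = 68.74 dB SPL.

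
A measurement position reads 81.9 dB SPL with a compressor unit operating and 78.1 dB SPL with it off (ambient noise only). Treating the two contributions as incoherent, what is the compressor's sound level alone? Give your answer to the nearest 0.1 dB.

79.6 dB SPL

Subtract intensities: L_src = 10·log₁₀(10^(L_total/10) − 10^(L_bg/10)).
L_src = 10·log₁₀(10^(81.9/10) − 10^(78.1/10)) = 10·log₁₀(90320000) = 79.6 dB SPL.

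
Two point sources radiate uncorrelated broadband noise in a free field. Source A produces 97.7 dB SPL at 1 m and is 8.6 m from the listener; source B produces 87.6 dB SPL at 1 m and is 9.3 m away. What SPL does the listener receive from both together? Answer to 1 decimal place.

At the listener: L_A = 97.7 − 20·log₁₀(8.6) = 79.01 dB; L_B = 87.6 − 20·log₁₀(9.3) = 68.23 dB.
Combined: 10·log₁₀(10^(79.01/10)+10^(68.23/10)) = 79.4 dB SPL.

79.4 dB SPL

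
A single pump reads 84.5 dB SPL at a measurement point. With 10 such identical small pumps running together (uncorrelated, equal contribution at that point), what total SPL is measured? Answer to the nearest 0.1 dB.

94.5 dB SPL

10 equal incoherent sources raise the level by 10·log₁₀(10) = 10.00 dB.
L_total = 84.5 + 10.00 = 94.5 dB SPL.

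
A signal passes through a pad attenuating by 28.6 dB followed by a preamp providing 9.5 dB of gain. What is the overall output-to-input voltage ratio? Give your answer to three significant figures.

0.111

Net gain = (−28.6) + 9.5 = -19.1 dB.
Voltage ratio = 10^(-19.1/20) = 0.111.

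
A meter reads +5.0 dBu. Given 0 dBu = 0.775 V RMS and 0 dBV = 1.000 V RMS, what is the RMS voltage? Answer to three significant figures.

1.38 V

V = 0.775 V × 10^(+5.0/20).
= 0.775 × 1.778 = 1.38 V.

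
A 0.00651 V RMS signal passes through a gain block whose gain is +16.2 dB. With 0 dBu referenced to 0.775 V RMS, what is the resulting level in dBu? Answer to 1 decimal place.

-25.3 dBu

Input level: 20·log₁₀(0.00651/0.775) = -41.51 dBu.
Output: -41.51 + 16.2 = -25.3 dBu.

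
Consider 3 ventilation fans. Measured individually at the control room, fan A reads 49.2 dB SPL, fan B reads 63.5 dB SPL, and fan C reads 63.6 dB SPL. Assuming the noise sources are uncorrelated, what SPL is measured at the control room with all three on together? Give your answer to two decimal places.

66.64 dB SPL

Incoherent sources sum as intensities:
L_total = 10·log₁₀(10^(49.2/10) + 10^(63.5/10) + 10^(63.6/10)) = 10·log₁₀(4613000) = 66.64 dB SPL.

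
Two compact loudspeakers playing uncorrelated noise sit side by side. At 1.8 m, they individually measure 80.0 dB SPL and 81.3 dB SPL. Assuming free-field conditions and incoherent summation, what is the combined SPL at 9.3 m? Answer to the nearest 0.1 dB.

Combined at 1.8 m: 10·log₁₀(10^(80.0/10)+10^(81.3/10)) = 83.71 dB SPL.
Then apply −20·log₁₀(9.3/1.8) = -14.26 dB → 69.4 dB SPL.

69.4 dB SPL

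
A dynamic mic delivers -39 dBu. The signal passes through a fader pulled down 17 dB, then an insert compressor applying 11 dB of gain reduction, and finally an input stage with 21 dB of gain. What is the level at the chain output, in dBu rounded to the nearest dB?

Gain stages sum in dB:
-39 − 17 − 11 + 21 = -46 dBu.

-46 dBu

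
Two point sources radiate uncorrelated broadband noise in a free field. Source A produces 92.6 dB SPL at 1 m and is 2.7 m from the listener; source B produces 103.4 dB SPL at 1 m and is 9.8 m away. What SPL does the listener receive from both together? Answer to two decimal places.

86.79 dB SPL

At the listener: L_A = 92.6 − 20·log₁₀(2.7) = 83.973 dB; L_B = 103.4 − 20·log₁₀(9.8) = 83.575 dB.
Combined: 10·log₁₀(10^(83.973/10)+10^(83.575/10)) = 86.79 dB SPL.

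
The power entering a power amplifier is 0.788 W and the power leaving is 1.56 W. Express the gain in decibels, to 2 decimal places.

Power ratio → dB uses the 10·log₁₀ form:
10·log₁₀(1.56/0.788) = 10·log₁₀(1.980) = 2.97 dB.

2.97 dB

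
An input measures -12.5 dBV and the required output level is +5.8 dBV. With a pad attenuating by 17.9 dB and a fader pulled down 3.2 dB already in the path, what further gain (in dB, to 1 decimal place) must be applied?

The required make-up gain is the shortfall in the dB sum.
G = +5.8 − (-12.5) + 17.9 + 3.2 = 39.4 dB.

39.4 dB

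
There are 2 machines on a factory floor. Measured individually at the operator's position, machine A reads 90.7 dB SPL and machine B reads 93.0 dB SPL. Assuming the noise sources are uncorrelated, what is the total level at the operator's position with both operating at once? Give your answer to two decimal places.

Add the sources as powers (linear), then convert back to dB:
L_total = 10·log₁₀(10^(90.7/10) + 10^(93.0/10)) = 10·log₁₀(3170000000) = 95.01 dB SPL.

95.01 dB SPL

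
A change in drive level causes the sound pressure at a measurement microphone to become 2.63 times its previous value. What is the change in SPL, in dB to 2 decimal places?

SPL change from a pressure ratio uses the 20·log₁₀ form:
20·log₁₀(2.63) = 8.40 dB.

8.40 dB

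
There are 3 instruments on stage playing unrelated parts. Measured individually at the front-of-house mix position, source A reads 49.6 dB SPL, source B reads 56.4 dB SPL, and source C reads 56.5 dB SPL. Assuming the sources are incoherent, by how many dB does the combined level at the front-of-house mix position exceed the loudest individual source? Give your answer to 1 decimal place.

3.4 dB

Add the sources as powers (linear), then convert back to dB:
L_total = 10·log₁₀(10^(49.6/10) + 10^(56.4/10) + 10^(56.5/10)) = 59.89 dB SPL.
Excess over the loudest (56.5 dB): 59.89 − 56.5 = 3.4 dB.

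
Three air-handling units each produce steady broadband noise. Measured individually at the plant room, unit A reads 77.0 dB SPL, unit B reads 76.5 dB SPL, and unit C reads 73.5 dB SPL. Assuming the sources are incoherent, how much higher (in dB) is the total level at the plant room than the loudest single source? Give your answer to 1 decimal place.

3.7 dB

Add the sources as powers (linear), then convert back to dB:
L_total = 10·log₁₀(10^(77.0/10) + 10^(76.5/10) + 10^(73.5/10)) = 80.69 dB SPL.
Excess over the loudest (77.0 dB): 80.69 − 77.0 = 3.7 dB.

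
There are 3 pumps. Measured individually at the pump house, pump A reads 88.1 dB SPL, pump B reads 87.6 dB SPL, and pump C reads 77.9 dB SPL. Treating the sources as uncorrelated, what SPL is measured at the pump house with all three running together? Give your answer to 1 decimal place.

Uncorrelated sources add in intensity (power), not in dB.
L_total = 10·log₁₀(10^(88.1/10) + 10^(87.6/10) + 10^(77.9/10)) = 10·log₁₀(1283000000) = 91.1 dB SPL.

91.1 dB SPL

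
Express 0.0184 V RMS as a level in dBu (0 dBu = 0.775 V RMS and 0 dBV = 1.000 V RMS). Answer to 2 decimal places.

dBu = 20·log₁₀(V / 0.775 V).
20·log₁₀(0.0184/0.775) = -32.49 dBu.

-32.49 dBu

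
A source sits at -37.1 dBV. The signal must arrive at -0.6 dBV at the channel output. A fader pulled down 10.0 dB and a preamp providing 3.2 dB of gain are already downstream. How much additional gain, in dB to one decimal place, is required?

The required make-up gain is the shortfall in the dB sum.
G = -0.6 − (-37.1) + 10.0 − 3.2 = 43.3 dB.

43.3 dB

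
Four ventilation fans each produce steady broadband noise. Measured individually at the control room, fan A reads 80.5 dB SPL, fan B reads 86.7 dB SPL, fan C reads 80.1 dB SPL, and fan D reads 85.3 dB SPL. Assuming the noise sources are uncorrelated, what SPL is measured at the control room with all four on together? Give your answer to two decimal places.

90.09 dB SPL

Add the sources as powers (linear), then convert back to dB:
L_total = 10·log₁₀(10^(80.5/10) + 10^(86.7/10) + 10^(80.1/10) + 10^(85.3/10)) = 10·log₁₀(1021000000) = 90.09 dB SPL.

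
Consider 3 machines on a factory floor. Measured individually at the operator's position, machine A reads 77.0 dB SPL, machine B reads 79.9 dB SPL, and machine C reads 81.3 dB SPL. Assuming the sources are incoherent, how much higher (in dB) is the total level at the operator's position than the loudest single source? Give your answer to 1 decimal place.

Incoherent sources sum as intensities:
L_total = 10·log₁₀(10^(77.0/10) + 10^(79.9/10) + 10^(81.3/10)) = 84.51 dB SPL.
Excess over the loudest (81.3 dB): 84.51 − 81.3 = 3.2 dB.

3.2 dB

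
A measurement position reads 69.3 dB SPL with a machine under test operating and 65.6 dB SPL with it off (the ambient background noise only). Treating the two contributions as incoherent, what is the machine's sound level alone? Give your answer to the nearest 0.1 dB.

Background correction is a power subtraction:
L_src = 10·log₁₀(10^(69.3/10) − 10^(65.6/10)) = 10·log₁₀(4881000) = 66.9 dB SPL.

66.9 dB SPL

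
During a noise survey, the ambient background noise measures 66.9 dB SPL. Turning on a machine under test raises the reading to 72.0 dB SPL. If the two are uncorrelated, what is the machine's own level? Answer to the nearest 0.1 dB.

70.4 dB SPL

Background correction is a power subtraction:
L_src = 10·log₁₀(10^(72.0/10) − 10^(66.9/10)) = 10·log₁₀(10950000) = 70.4 dB SPL.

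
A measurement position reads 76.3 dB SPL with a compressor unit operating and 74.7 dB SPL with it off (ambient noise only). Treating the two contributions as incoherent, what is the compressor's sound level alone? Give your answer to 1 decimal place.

Subtract intensities: L_src = 10·log₁₀(10^(L_total/10) − 10^(L_bg/10)).
L_src = 10·log₁₀(10^(76.3/10) − 10^(74.7/10)) = 10·log₁₀(13150000) = 71.2 dB SPL.

71.2 dB SPL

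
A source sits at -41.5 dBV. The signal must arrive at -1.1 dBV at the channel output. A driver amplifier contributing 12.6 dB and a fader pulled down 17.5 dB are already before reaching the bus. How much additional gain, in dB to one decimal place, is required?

The required make-up gain is the shortfall in the dB sum.
G = -1.1 − (-41.5) − 12.6 + 17.5 = 45.3 dB.

45.3 dB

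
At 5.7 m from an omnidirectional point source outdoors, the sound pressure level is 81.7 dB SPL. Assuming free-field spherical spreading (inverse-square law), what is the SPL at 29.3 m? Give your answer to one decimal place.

For a point source in a free field, ΔL = −20·log₁₀(d₂/d₁).
ΔL = −20·log₁₀(29.3/5.7) = -14.22 dB, so L₂ = 81.7 + (-14.22) = 67.5 dB SPL.

67.5 dB SPL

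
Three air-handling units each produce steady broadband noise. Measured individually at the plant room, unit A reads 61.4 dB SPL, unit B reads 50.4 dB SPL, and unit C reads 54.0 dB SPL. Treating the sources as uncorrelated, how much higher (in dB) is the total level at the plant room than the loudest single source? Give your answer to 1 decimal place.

Incoherent sources sum as intensities:
L_total = 10·log₁₀(10^(61.4/10) + 10^(50.4/10) + 10^(54.0/10)) = 62.41 dB SPL.
Excess over the loudest (61.4 dB): 62.41 − 61.4 = 1.0 dB.

1.0 dB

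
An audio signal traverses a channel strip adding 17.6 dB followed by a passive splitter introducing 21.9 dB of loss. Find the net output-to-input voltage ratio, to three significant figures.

0.610

Net gain = 17.6 + (−21.9) = -4.3 dB.
Voltage ratio = 10^(-4.3/20) = 0.610.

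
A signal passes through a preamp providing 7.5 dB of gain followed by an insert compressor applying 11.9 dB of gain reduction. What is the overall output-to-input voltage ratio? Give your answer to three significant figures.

0.603

Net gain = 7.5 + (−11.9) = -4.4 dB.
Voltage ratio = 10^(-4.4/20) = 0.603.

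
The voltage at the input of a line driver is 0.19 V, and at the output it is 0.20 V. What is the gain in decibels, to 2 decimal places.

Voltage ratio → dB uses the 20·log₁₀ form:
20·log₁₀(0.20/0.19) = 20·log₁₀(1.053) = 0.45 dB.

0.45 dB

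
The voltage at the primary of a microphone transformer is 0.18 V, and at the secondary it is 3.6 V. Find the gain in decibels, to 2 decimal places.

26.02 dB

Voltage ratio → dB uses the 20·log₁₀ form:
20·log₁₀(3.6/0.18) = 20·log₁₀(20.00) = 26.02 dB.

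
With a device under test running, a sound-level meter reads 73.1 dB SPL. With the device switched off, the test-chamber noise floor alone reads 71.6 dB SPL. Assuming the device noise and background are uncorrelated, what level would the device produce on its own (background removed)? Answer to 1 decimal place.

67.8 dB SPL

Background correction is a power subtraction:
L_src = 10·log₁₀(10^(73.1/10) − 10^(71.6/10)) = 10·log₁₀(5963000) = 67.8 dB SPL.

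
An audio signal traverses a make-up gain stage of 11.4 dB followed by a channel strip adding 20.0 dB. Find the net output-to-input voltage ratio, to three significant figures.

Net gain = 11.4 + 20.0 = 31.4 dB.
Voltage ratio = 10^(31.4/20) = 37.2.

37.2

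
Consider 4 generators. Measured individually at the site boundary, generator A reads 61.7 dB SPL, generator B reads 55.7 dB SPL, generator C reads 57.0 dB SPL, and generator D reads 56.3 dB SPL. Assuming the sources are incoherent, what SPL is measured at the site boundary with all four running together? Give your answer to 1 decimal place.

64.4 dB SPL

Add the sources as powers (linear), then convert back to dB:
L_total = 10·log₁₀(10^(61.7/10) + 10^(55.7/10) + 10^(57.0/10) + 10^(56.3/10)) = 10·log₁₀(2778000) = 64.4 dB SPL.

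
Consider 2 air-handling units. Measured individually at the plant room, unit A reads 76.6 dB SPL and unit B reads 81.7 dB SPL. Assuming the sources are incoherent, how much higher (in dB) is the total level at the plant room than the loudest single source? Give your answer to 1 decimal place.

Add the sources as powers (linear), then convert back to dB:
L_total = 10·log₁₀(10^(76.6/10) + 10^(81.7/10)) = 82.87 dB SPL.
Excess over the loudest (81.7 dB): 82.87 − 81.7 = 1.2 dB.

1.2 dB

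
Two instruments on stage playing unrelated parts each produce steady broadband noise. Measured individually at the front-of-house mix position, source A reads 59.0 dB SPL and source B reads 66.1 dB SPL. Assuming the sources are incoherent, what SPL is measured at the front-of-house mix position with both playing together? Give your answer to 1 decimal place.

66.9 dB SPL

Add the sources as powers (linear), then convert back to dB:
L_total = 10·log₁₀(10^(59.0/10) + 10^(66.1/10)) = 10·log₁₀(4868000) = 66.9 dB SPL.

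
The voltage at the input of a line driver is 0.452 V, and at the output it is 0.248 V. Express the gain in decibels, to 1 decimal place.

-5.2 dB

Voltage ratio → dB uses the 20·log₁₀ form:
20·log₁₀(0.248/0.452) = 20·log₁₀(0.5487) = -5.2 dB.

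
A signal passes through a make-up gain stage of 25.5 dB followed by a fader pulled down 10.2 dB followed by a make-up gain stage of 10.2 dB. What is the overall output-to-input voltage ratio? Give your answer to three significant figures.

Net gain = 25.5 + (−10.2) + 10.2 = 25.5 dB.
Voltage ratio = 10^(25.5/20) = 18.8.

18.8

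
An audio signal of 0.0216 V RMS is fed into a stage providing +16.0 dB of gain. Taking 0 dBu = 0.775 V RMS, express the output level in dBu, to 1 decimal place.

-15.1 dBu

Input level: 20·log₁₀(0.0216/0.775) = -31.10 dBu.
Output: -31.10 + 16.0 = -15.1 dBu.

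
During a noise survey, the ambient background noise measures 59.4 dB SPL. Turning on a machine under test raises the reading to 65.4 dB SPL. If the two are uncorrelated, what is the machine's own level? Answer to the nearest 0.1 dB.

Background correction is a power subtraction:
L_src = 10·log₁₀(10^(65.4/10) − 10^(59.4/10)) = 10·log₁₀(2596000) = 64.1 dB SPL.

64.1 dB SPL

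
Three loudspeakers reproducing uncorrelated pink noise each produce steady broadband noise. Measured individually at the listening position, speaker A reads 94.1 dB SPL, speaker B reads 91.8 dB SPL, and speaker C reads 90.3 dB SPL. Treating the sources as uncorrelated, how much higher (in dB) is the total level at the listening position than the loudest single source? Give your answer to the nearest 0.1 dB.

Incoherent sources sum as intensities:
L_total = 10·log₁₀(10^(94.1/10) + 10^(91.8/10) + 10^(90.3/10)) = 97.12 dB SPL.
Excess over the loudest (94.1 dB): 97.12 − 94.1 = 3.0 dB.

3.0 dB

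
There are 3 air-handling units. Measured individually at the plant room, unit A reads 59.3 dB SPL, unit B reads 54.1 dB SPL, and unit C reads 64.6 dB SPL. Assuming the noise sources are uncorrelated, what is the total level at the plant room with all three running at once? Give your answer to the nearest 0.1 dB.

66.0 dB SPL

Incoherent sources sum as intensities:
L_total = 10·log₁₀(10^(59.3/10) + 10^(54.1/10) + 10^(64.6/10)) = 10·log₁₀(3992000) = 66.0 dB SPL.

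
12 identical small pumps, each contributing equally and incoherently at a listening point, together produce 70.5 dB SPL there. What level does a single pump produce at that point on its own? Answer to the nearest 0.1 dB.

59.7 dB SPL

12 equal incoherent sources add 10·log₁₀(12) = 10.79 dB over one source.
L_one = 70.5 − 10.79 = 59.7 dB SPL.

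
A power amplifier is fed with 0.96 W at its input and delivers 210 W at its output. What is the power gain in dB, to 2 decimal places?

23.40 dB

Power ratio → dB uses the 10·log₁₀ form:
10·log₁₀(210/0.96) = 10·log₁₀(218.8) = 23.40 dB.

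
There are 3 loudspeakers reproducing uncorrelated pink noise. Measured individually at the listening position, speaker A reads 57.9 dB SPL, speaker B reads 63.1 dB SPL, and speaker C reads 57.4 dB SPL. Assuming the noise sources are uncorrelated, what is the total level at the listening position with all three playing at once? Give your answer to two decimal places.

65.06 dB SPL

Uncorrelated sources add in intensity (power), not in dB.
L_total = 10·log₁₀(10^(57.9/10) + 10^(63.1/10) + 10^(57.4/10)) = 10·log₁₀(3208000) = 65.06 dB SPL.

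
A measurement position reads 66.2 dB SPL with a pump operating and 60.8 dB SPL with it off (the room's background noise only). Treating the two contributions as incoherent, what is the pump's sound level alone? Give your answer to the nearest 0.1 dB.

Background correction is a power subtraction:
L_src = 10·log₁₀(10^(66.2/10) − 10^(60.8/10)) = 10·log₁₀(2966000) = 64.7 dB SPL.

64.7 dB SPL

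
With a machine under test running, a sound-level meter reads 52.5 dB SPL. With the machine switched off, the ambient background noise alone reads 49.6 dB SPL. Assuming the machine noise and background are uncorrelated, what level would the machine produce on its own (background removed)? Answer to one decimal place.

49.4 dB SPL

Background correction is a power subtraction:
L_src = 10·log₁₀(10^(52.5/10) − 10^(49.6/10)) = 10·log₁₀(86630) = 49.4 dB SPL.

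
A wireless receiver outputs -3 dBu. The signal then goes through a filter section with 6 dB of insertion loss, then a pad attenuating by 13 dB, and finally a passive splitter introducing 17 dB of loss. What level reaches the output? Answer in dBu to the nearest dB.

-39 dBu

Gain stages sum in dB:
-3 − 6 − 13 − 17 = -39 dBu.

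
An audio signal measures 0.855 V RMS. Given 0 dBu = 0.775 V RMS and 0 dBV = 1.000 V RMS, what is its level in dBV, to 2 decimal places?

-1.36 dBV

dBV = 20·log₁₀(V / 1.000 V).
20·log₁₀(0.855/1.000) = -1.36 dBV.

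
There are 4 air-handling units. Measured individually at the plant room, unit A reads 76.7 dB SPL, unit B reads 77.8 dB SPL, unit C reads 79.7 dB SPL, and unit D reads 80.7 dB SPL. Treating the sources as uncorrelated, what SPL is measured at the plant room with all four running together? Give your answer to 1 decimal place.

Incoherent sources sum as intensities:
L_total = 10·log₁₀(10^(76.7/10) + 10^(77.8/10) + 10^(79.7/10) + 10^(80.7/10)) = 10·log₁₀(317800000) = 85.0 dB SPL.

85.0 dB SPL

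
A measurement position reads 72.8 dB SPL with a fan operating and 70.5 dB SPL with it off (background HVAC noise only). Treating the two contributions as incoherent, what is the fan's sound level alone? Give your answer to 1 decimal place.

68.9 dB SPL

Subtract intensities: L_src = 10·log₁₀(10^(L_total/10) − 10^(L_bg/10)).
L_src = 10·log₁₀(10^(72.8/10) − 10^(70.5/10)) = 10·log₁₀(7834000) = 68.9 dB SPL.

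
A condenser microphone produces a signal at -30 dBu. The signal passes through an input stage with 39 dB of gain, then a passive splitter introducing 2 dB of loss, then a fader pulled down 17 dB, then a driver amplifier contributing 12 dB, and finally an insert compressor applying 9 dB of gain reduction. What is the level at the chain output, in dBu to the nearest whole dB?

Cascaded gains and losses add directly in dB.
-30 + 39 − 2 − 17 + 12 − 9 = -7 dBu.

-7 dBu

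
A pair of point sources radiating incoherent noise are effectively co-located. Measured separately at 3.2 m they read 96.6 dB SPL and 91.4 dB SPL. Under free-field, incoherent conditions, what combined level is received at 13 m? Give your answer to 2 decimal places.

Combined at 3.2 m: 10·log₁₀(10^(96.6/10)+10^(91.4/10)) = 97.746 dB SPL.
Then apply −20·log₁₀(13/3.2) = -12.176 dB → 85.57 dB SPL.

85.57 dB SPL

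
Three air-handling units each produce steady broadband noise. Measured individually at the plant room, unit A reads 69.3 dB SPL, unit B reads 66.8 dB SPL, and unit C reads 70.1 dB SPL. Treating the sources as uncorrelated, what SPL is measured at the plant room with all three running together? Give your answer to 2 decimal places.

Add the sources as powers (linear), then convert back to dB:
L_total = 10·log₁₀(10^(69.3/10) + 10^(66.8/10) + 10^(70.1/10)) = 10·log₁₀(23530000) = 73.72 dB SPL.

73.72 dB SPL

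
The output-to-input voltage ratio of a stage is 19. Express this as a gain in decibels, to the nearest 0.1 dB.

25.6 dB

For a voltage ratio, dB = 20·log₁₀(V₂/V₁).
20·log₁₀(19) = 25.6 dB.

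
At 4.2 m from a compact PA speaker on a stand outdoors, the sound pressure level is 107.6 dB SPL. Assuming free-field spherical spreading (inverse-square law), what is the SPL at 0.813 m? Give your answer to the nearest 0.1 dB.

For a point source in a free field, ΔL = −20·log₁₀(d₂/d₁).
ΔL = −20·log₁₀(0.813/4.2) = 14.26 dB, so L₂ = 107.6 + (14.26) = 121.9 dB SPL.

121.9 dB SPL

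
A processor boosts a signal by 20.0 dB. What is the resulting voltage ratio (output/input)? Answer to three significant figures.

10.0

Voltage ratio = 10^(dB/20).
10^(20.0/20) = 10^(1.000) = 10.0.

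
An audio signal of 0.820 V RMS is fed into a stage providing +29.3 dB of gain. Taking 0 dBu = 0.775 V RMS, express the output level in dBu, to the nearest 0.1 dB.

Input level: 20·log₁₀(0.820/0.775) = 0.49 dBu.
Output: 0.49 + 29.3 = +29.8 dBu.

+29.8 dBu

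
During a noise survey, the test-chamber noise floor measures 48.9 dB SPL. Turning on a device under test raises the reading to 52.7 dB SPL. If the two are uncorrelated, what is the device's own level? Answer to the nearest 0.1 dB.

Background correction is a power subtraction:
L_src = 10·log₁₀(10^(52.7/10) − 10^(48.9/10)) = 10·log₁₀(108600) = 50.4 dB SPL.

50.4 dB SPL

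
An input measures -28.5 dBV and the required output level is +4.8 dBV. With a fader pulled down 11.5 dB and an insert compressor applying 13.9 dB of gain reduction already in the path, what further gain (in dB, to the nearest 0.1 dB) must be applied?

The required make-up gain is the shortfall in the dB sum.
G = +4.8 − (-28.5) + 11.5 + 13.9 = 58.7 dB.

58.7 dB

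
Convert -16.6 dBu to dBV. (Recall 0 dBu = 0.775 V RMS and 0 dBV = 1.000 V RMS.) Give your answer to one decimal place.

The offset between the scales is 20·log₁₀(0.775/1.000) = −2.214 dB.
So dBV = -16.6 − 2.214 = -18.8 dBV.

-18.8 dBV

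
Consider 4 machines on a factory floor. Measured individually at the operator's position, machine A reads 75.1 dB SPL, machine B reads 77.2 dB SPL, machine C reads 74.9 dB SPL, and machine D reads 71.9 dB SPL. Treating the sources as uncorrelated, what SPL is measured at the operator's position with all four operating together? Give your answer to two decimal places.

81.18 dB SPL

Add the sources as powers (linear), then convert back to dB:
L_total = 10·log₁₀(10^(75.1/10) + 10^(77.2/10) + 10^(74.9/10) + 10^(71.9/10)) = 10·log₁₀(131200000) = 81.18 dB SPL.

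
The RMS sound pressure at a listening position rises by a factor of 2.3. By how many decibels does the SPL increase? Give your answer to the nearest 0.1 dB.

7.2 dB

SPL change from a pressure ratio uses the 20·log₁₀ form:
20·log₁₀(2.3) = 7.2 dB.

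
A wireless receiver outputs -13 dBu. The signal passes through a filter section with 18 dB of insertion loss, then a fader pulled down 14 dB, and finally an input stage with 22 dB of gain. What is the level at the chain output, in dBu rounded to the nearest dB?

Gain stages sum in dB:
-13 − 18 − 14 + 22 = -23 dBu.

-23 dBu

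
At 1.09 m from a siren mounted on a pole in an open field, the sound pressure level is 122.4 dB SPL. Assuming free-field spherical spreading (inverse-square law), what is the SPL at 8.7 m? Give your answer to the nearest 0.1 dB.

104.4 dB SPL

Inverse-square spreading gives ΔL = −20·log₁₀(d₂/d₁).
ΔL = −20·log₁₀(8.7/1.09) = -18.04 dB, so L₂ = 122.4 + (-18.04) = 104.4 dB SPL.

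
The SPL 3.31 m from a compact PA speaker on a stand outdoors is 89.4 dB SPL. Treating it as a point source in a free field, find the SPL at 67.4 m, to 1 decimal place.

Inverse-square spreading gives ΔL = −20·log₁₀(d₂/d₁).
ΔL = −20·log₁₀(67.4/3.31) = -26.18 dB, so L₂ = 89.4 + (-26.18) = 63.2 dB SPL.

63.2 dB SPL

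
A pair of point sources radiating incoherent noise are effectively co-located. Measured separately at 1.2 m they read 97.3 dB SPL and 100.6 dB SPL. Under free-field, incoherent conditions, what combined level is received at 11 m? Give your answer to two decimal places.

83.02 dB SPL

Combined at 1.2 m: 10·log₁₀(10^(97.3/10)+10^(100.6/10)) = 102.266 dB SPL.
Then apply −20·log₁₀(11/1.2) = -19.244 dB → 83.02 dB SPL.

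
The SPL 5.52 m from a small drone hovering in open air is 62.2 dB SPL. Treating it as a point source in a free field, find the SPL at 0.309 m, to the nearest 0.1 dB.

Free-field point source: level drops by 20·log₁₀ of the distance ratio.
ΔL = −20·log₁₀(0.309/5.52) = 25.04 dB, so L₂ = 62.2 + (25.04) = 87.2 dB SPL.

87.2 dB SPL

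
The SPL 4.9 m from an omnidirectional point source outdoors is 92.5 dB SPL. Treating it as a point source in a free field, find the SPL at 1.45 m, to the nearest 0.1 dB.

103.1 dB SPL

For a point source in a free field, ΔL = −20·log₁₀(d₂/d₁).
ΔL = −20·log₁₀(1.45/4.9) = 10.58 dB, so L₂ = 92.5 + (10.58) = 103.1 dB SPL.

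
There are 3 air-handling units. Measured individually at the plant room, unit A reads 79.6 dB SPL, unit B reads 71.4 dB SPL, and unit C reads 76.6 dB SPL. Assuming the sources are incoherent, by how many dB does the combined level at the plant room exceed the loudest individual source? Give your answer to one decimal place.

Add the sources as powers (linear), then convert back to dB:
L_total = 10·log₁₀(10^(79.6/10) + 10^(71.4/10) + 10^(76.6/10)) = 81.78 dB SPL.
Excess over the loudest (79.6 dB): 81.78 − 79.6 = 2.2 dB.

2.2 dB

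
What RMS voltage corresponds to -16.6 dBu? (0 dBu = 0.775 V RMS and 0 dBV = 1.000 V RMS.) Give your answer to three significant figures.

V = 0.775 V × 10^(-16.6/20).
= 0.775 × 0.1479 = 0.115 V.

0.115 V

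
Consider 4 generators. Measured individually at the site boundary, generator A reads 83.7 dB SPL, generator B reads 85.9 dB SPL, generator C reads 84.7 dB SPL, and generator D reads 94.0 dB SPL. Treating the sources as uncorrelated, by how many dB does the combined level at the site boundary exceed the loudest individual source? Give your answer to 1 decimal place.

1.4 dB

Incoherent sources sum as intensities:
L_total = 10·log₁₀(10^(83.7/10) + 10^(85.9/10) + 10^(84.7/10) + 10^(94.0/10)) = 95.35 dB SPL.
Excess over the loudest (94.0 dB): 95.35 − 94.0 = 1.4 dB.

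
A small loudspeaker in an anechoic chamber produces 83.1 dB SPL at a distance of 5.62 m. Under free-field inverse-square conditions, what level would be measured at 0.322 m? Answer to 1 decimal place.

107.9 dB SPL

Free-field point source: level drops by 20·log₁₀ of the distance ratio.
ΔL = −20·log₁₀(0.322/5.62) = 24.84 dB, so L₂ = 83.1 + (24.84) = 107.9 dB SPL.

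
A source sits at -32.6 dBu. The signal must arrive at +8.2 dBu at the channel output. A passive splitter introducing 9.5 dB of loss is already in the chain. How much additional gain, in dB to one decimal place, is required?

50.3 dB

The required make-up gain is the shortfall in the dB sum.
G = +8.2 − (-32.6) + 9.5 = 50.3 dB.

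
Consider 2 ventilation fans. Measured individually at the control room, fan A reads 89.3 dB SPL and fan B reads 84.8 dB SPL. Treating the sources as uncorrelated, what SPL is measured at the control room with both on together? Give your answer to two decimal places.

Incoherent sources sum as intensities:
L_total = 10·log₁₀(10^(89.3/10) + 10^(84.8/10)) = 10·log₁₀(1153000000) = 90.62 dB SPL.

90.62 dB SPL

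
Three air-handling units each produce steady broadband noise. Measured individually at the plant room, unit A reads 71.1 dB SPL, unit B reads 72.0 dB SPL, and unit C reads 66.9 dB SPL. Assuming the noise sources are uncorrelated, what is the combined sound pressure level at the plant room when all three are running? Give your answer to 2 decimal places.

75.27 dB SPL

Incoherent sources sum as intensities:
L_total = 10·log₁₀(10^(71.1/10) + 10^(72.0/10) + 10^(66.9/10)) = 10·log₁₀(33630000) = 75.27 dB SPL.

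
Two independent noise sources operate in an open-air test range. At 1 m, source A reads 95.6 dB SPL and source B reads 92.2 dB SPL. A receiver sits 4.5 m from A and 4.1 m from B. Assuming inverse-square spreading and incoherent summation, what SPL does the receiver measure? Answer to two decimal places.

At the listener: L_A = 95.6 − 20·log₁₀(4.5) = 82.536 dB; L_B = 92.2 − 20·log₁₀(4.1) = 79.944 dB.
Combined: 10·log₁₀(10^(82.536/10)+10^(79.944/10)) = 84.44 dB SPL.

84.44 dB SPL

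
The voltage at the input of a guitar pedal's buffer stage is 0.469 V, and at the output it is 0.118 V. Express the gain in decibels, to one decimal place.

For a voltage ratio, dB = 20·log₁₀(V₂/V₁).
20·log₁₀(0.118/0.469) = 20·log₁₀(0.2516) = -12.0 dB.

-12.0 dB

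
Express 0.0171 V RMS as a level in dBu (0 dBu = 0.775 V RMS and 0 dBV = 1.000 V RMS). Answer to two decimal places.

-33.13 dBu

dBu = 20·log₁₀(V / 0.775 V).
20·log₁₀(0.0171/0.775) = -33.13 dBu.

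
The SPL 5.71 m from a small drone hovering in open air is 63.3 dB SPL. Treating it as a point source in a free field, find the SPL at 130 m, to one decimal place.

For a point source in a free field, ΔL = −20·log₁₀(d₂/d₁).
ΔL = −20·log₁₀(130/5.71) = -27.15 dB, so L₂ = 63.3 + (-27.15) = 36.2 dB SPL.

36.2 dB SPL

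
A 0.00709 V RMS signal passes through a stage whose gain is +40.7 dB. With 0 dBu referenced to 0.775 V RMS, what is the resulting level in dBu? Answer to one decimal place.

Input level: 20·log₁₀(0.00709/0.775) = -40.77 dBu.
Output: -40.77 + 40.7 = -0.1 dBu.

-0.1 dBu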